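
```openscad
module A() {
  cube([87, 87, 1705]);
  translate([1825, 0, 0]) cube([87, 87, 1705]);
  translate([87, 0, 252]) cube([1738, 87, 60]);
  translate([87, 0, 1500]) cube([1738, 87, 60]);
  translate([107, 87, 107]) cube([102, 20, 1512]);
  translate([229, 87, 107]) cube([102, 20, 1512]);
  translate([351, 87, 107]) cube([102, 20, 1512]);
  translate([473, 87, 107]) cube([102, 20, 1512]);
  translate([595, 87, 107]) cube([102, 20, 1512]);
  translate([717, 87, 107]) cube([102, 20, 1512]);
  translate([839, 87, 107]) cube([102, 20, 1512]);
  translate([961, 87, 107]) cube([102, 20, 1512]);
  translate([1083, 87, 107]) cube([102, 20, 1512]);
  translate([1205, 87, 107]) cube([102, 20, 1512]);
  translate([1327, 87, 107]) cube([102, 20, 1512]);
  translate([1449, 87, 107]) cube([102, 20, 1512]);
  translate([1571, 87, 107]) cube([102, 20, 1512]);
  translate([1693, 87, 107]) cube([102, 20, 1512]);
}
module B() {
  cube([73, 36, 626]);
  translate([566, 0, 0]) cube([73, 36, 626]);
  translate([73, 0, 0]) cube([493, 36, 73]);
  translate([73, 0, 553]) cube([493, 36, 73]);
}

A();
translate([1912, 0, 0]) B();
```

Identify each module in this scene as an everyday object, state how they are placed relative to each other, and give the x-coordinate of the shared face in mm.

A is a fence section. B is a picture frame. The picture frame is against the fence section's +x side, with their −y faces flush. The x-coordinate of the shared face is 1912 mm.

The fence section's +x face and the picture frame's −x face are both at x = 1912 mm.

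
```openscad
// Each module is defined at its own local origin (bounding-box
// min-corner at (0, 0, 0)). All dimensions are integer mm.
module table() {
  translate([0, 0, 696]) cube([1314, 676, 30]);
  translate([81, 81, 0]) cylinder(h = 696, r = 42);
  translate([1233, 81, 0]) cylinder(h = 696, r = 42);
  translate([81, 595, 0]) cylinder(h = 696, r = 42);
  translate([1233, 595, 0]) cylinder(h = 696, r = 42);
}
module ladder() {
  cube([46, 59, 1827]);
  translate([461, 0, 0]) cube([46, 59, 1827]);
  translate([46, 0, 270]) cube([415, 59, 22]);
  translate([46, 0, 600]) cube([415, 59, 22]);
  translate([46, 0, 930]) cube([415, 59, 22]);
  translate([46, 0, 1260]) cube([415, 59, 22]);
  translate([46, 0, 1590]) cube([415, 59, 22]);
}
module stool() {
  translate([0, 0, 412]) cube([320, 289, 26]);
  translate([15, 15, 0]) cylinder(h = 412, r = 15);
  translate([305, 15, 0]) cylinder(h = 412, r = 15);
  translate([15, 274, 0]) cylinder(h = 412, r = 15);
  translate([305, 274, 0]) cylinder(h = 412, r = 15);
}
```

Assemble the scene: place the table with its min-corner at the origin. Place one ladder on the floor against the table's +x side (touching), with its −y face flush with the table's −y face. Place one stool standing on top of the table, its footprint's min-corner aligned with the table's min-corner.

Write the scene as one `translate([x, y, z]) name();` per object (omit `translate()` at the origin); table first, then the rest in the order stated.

table();
translate([1314, 0, 0]) ladder();
translate([0, 0, 726]) stool();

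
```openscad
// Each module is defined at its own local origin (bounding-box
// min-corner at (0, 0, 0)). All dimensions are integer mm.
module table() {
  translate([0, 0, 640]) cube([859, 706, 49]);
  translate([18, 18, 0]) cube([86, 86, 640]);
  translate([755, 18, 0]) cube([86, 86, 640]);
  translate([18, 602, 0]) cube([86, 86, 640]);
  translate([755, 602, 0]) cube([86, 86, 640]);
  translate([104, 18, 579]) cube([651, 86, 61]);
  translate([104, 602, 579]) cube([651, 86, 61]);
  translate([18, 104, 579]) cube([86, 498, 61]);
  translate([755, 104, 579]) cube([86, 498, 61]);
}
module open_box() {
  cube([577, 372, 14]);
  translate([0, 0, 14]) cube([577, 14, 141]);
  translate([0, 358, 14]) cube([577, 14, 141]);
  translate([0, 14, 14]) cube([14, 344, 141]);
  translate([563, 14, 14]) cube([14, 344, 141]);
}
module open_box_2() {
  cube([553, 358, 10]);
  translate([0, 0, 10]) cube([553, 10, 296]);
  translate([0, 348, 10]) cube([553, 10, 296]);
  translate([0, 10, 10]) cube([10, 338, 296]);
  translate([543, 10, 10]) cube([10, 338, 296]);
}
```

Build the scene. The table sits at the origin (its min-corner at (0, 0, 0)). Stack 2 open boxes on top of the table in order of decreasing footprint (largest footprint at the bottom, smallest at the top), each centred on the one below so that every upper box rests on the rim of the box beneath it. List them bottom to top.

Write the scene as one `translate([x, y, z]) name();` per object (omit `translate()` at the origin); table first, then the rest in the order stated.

table();
translate([141, 167, 689]) open_box();
translate([153, 174, 844]) open_box_2();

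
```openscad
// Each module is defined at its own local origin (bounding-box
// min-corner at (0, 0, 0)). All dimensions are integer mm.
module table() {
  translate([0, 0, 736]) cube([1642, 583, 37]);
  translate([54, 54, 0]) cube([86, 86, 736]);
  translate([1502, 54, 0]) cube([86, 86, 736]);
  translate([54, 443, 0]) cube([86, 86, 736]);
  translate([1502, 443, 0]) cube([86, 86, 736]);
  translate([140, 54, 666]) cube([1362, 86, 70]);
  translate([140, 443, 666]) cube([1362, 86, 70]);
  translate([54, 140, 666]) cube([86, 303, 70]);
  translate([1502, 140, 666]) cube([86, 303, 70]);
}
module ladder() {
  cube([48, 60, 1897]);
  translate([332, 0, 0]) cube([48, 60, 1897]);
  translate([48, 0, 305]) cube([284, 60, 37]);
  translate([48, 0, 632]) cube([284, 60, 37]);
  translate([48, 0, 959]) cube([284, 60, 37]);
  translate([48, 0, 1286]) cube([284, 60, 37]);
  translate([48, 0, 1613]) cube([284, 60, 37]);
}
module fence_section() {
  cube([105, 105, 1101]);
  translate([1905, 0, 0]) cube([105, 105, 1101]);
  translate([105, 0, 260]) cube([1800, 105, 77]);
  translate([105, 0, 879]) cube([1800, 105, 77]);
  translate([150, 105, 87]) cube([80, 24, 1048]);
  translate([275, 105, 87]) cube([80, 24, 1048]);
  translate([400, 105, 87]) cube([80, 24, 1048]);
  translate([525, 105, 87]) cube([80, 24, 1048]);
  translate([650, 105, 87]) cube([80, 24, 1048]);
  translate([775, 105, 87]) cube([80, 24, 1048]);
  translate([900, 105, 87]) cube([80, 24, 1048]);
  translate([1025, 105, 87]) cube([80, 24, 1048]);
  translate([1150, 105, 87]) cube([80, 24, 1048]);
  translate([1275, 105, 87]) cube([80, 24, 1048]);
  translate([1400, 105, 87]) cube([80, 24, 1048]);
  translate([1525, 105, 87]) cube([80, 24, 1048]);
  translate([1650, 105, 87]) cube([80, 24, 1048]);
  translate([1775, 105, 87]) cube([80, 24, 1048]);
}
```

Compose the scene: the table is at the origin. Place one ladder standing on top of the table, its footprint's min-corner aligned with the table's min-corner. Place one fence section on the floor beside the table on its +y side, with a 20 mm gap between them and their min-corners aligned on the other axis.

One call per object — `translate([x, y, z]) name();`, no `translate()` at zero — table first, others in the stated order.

table();
translate([0, 0, 773]) ladder();
translate([0, 603, 0]) fence_section();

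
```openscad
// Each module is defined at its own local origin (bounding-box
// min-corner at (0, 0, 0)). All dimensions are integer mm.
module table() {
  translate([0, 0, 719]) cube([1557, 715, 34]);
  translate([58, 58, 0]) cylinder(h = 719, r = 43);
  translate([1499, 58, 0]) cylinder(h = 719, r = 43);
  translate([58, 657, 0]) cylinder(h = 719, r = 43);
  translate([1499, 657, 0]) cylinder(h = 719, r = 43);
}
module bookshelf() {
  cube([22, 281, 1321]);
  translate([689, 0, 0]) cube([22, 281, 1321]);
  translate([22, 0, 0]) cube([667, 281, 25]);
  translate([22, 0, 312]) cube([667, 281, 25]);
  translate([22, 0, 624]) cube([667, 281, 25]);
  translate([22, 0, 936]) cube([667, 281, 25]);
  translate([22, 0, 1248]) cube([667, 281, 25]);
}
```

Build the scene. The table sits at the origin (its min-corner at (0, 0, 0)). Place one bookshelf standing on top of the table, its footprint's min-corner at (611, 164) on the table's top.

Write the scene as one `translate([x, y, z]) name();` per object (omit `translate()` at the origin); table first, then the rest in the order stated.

table();
translate([611, 164, 753]) bookshelf();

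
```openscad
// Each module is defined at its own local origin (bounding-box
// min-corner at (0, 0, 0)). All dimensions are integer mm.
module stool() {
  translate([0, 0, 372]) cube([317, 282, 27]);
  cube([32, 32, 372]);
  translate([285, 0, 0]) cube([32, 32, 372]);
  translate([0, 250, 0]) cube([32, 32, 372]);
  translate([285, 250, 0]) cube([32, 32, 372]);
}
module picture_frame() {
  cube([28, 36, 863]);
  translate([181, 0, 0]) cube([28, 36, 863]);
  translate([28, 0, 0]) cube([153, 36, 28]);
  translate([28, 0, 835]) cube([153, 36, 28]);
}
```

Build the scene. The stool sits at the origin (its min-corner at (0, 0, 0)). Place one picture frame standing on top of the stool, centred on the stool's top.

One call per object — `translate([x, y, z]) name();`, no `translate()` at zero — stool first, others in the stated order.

stool();
translate([54, 123, 399]) picture_frame();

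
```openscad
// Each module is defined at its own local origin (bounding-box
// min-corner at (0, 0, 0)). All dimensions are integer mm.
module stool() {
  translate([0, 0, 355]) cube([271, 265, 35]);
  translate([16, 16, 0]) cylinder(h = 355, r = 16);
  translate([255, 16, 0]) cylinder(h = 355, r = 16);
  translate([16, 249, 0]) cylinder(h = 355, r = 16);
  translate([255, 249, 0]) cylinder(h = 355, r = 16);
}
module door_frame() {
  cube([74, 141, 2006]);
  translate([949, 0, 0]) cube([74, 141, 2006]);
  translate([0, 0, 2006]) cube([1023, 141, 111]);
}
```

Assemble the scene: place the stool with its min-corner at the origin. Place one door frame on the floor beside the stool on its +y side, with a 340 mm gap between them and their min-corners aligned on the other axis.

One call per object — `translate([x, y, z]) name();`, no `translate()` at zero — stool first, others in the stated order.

stool();
translate([0, 605, 0]) door_frame();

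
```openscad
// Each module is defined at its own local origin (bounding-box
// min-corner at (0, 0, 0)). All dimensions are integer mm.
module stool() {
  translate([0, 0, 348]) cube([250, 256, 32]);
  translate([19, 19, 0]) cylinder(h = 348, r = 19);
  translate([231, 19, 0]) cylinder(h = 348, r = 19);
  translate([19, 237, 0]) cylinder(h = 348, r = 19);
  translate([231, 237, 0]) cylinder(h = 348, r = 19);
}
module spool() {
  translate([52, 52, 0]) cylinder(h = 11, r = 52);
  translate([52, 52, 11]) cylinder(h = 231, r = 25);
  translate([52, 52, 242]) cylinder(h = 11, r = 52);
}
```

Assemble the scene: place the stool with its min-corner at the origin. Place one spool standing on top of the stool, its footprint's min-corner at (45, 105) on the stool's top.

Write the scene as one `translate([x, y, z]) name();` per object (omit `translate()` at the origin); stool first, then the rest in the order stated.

stool();
translate([45, 105, 380]) spool();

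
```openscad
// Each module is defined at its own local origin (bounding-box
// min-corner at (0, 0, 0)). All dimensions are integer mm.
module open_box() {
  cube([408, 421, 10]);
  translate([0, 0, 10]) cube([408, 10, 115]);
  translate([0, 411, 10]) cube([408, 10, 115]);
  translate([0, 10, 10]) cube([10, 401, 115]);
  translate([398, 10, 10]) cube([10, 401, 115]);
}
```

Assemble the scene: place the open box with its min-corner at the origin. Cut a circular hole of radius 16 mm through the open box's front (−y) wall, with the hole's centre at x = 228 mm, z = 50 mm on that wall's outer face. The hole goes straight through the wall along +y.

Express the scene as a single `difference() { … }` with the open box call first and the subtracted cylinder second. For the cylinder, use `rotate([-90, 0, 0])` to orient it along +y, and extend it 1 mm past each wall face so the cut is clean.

difference() {
  open_box();
  translate([228, -1, 50]) rotate([-90, 0, 0]) cylinder(h = 12, r = 16);
}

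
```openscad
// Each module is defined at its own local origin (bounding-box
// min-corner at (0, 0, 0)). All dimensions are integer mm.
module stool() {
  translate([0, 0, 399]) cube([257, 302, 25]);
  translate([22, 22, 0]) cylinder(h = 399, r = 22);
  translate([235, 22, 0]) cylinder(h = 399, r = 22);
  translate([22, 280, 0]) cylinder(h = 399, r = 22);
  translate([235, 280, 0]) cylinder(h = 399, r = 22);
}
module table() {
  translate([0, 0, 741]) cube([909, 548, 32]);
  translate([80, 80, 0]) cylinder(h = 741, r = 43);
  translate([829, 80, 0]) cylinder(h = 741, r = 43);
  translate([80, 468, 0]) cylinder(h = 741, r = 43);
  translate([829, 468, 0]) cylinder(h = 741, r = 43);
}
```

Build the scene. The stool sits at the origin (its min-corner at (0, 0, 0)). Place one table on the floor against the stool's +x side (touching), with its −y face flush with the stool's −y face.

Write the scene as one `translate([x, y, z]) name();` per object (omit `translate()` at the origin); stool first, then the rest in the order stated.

stool();
translate([257, 0, 0]) table();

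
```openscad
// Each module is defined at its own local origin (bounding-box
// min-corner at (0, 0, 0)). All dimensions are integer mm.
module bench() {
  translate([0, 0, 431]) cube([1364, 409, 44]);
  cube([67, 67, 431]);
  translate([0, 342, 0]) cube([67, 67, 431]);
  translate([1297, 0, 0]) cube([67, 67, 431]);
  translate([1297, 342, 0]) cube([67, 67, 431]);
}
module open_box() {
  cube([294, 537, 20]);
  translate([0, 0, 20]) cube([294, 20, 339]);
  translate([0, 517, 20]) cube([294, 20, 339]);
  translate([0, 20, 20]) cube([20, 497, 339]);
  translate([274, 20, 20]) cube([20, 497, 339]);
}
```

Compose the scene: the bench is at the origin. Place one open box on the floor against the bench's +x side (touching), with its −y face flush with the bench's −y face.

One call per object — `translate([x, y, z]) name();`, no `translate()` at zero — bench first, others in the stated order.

bench();
translate([1364, 0, 0]) open_box();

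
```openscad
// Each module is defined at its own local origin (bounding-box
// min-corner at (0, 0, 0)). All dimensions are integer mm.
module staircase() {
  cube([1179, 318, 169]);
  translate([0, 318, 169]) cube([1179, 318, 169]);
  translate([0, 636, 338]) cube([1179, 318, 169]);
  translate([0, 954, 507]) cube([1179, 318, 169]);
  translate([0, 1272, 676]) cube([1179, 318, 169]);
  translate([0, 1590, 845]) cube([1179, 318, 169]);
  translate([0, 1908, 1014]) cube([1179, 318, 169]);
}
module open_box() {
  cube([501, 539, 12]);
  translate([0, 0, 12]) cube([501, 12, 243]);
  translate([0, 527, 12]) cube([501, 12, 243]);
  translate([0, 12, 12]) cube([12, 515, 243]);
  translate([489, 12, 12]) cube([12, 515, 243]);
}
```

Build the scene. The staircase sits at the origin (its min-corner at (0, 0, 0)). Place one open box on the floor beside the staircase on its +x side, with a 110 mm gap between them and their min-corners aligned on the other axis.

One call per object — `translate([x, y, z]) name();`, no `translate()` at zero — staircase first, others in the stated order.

staircase();
translate([1289, 0, 0]) open_box();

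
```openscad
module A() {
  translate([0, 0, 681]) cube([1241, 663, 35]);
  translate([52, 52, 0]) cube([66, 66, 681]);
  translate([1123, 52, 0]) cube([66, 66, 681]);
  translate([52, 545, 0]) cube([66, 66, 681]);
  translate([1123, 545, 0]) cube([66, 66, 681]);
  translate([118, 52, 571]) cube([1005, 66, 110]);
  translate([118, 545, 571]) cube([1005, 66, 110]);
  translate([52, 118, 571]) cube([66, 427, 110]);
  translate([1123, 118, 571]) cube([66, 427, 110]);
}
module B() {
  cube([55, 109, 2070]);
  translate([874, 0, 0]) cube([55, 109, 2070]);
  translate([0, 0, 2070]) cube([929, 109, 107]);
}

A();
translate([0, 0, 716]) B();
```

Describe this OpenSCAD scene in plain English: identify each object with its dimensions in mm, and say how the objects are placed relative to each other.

A is a table with a 1241×663 mm rectangular top, 35 mm thick, top surface at z = 716 mm, supported by four 66×66 mm square legs, each inset 52 mm from the nearest pair of top edges, running from the floor. Four apron rails, 66 mm thick and 110 mm tall, run between adjacent legs with their top edges flush with the underside of the top and their outer faces flush with the legs' outer faces.

B is a door frame. The clear opening is 819 mm wide and 2070 mm high. Two 55 mm wide jambs, 109 mm deep, stand either side of the opening from the floor to the top of the opening. A 107 mm thick head sits across the top of both jambs, spanning the full outside width of the frame.

The door frame is on top of the table.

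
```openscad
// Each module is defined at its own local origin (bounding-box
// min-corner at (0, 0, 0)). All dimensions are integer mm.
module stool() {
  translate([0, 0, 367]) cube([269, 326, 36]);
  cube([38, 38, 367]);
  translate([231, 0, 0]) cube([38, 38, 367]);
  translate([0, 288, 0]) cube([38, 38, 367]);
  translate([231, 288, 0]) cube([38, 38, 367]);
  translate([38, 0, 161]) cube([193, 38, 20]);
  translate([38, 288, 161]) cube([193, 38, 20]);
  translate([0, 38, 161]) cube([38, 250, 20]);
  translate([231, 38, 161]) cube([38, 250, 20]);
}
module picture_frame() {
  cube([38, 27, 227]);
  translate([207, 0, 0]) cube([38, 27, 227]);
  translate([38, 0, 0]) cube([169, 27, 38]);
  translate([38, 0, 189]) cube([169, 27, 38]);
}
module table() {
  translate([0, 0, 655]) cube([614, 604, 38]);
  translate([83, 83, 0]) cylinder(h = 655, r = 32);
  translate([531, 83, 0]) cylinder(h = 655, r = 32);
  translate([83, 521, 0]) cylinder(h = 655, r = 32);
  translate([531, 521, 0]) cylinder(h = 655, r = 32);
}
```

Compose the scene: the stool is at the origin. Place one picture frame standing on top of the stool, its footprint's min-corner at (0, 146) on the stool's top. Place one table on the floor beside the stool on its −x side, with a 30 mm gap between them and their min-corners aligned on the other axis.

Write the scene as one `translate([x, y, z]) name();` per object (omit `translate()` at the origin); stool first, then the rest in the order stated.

stool();
translate([0, 146, 403]) picture_frame();
translate([-644, 0, 0]) table();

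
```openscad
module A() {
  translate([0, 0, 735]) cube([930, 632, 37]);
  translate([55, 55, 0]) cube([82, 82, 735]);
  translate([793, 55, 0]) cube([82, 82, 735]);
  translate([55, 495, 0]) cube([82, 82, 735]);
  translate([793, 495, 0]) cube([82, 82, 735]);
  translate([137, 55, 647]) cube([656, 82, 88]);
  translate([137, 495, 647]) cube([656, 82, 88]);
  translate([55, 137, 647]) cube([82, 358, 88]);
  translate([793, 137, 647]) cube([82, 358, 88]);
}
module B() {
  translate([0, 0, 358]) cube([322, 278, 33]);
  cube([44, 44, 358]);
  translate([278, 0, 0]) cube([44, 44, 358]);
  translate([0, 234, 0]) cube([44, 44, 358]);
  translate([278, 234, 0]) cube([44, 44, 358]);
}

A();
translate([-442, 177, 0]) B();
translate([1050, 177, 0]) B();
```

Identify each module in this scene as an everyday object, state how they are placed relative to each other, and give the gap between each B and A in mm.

Each stool's nearest face is 120 mm from the table's bounding box.

A is a table. B is a stool. Two stools sit around the table at the −x, +x sides. The gap between each stool and the table is 120 mm.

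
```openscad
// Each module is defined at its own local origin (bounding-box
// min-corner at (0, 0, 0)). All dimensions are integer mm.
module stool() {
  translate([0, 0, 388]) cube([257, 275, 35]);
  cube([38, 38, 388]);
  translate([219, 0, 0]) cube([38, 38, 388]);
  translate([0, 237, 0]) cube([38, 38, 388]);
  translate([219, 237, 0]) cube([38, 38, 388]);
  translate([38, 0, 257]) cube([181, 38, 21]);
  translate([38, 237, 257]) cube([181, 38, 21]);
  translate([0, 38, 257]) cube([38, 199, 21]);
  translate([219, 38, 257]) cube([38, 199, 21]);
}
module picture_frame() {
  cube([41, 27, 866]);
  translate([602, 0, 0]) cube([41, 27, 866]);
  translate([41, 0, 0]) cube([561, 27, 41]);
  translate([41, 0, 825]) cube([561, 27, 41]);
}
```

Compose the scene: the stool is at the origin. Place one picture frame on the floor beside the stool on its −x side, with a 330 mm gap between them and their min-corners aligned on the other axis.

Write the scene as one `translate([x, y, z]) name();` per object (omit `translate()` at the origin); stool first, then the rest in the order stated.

stool();
translate([-973, 0, 0]) picture_frame();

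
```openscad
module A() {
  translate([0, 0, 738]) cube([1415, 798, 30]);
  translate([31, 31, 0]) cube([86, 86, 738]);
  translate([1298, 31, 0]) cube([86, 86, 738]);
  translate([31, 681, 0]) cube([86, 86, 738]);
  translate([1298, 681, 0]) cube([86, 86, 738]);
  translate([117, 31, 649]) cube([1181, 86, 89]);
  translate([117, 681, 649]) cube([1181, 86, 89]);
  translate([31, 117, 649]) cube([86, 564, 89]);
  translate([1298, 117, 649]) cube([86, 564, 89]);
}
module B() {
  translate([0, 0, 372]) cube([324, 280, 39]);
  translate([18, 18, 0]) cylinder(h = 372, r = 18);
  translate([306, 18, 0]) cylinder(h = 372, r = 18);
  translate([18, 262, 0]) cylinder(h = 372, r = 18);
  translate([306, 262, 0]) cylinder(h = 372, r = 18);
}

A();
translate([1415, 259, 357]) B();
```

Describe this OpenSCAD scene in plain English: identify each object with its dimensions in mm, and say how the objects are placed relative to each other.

A is a rectangular dining table. The top is 1415×798×30 mm with its upper surface at z = 768 mm. It stands on four 86×86 mm square legs, each inset 31 mm from the nearest pair of top edges, running from the floor to the underside of the top. Four apron rails, 86 mm thick and 89 mm tall, run between adjacent legs with their top edges flush with the underside of the top and their outer faces flush with the legs' outer faces.

B is a simple wooden stool: a rectangular seat 324 mm (x) by 280 mm (y), 39 mm thick, top face at z = 411 mm, on four round legs, each 36 mm in diameter. The legs rest on z = 0, each leg's axis is inset half a diameter from the nearest pair of seat edges (so the leg's bounding box is flush with the corner).

The stool is beside the table with their tops flush at z = 768.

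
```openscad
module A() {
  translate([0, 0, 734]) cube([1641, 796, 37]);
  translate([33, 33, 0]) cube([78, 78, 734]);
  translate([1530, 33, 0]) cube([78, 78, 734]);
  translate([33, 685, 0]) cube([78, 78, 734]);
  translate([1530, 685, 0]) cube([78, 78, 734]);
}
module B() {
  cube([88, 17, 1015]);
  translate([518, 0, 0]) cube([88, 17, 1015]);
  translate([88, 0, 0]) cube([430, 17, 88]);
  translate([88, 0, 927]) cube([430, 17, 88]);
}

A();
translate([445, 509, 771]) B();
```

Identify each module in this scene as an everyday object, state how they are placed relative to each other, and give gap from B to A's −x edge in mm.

The picture frame's min-x is at 445; the table's min-x is 0; gap = 445 mm.

A is a table. B is a picture frame. The picture frame is on top of the table. The gap from the picture frame to the table's −x edge is 445 mm.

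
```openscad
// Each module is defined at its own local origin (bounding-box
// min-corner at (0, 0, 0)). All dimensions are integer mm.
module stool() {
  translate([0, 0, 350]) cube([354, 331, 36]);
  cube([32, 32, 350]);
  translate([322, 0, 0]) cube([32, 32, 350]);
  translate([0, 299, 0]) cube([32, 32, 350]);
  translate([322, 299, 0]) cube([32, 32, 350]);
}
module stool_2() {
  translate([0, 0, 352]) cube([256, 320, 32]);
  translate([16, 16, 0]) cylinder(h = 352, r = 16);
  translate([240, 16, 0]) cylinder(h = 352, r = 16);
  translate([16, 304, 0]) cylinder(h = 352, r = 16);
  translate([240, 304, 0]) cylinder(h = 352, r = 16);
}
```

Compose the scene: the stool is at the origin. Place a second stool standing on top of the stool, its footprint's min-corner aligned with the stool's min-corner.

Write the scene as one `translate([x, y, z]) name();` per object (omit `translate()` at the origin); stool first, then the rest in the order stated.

stool();
translate([0, 0, 386]) stool_2();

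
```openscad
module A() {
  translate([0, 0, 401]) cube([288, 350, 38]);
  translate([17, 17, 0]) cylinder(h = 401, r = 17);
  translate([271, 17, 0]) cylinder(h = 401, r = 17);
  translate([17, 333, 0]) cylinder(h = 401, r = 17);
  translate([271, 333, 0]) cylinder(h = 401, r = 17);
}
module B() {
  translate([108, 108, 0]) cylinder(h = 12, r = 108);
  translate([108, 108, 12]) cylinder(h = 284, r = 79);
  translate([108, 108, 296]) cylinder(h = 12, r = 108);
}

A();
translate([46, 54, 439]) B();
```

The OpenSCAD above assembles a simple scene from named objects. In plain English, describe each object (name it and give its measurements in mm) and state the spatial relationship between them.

A is a four-legged stool. The seat is 288×350 mm, 38 mm thick, top at z = 439 mm. It stands on four round legs, each 34 mm in diameter, from z = 0 to the seat underside, each leg's axis is inset half a diameter from the nearest pair of seat edges (so the leg's bounding box is flush with the corner).

B is a spool: two coaxial disc flanges of radius 108 mm and thickness 12 mm, joined by a core cylinder of radius 79 mm and height 284 mm. The lower flange rests on z = 0 and the three cylinders share a vertical axis.

The spool is on top of the stool.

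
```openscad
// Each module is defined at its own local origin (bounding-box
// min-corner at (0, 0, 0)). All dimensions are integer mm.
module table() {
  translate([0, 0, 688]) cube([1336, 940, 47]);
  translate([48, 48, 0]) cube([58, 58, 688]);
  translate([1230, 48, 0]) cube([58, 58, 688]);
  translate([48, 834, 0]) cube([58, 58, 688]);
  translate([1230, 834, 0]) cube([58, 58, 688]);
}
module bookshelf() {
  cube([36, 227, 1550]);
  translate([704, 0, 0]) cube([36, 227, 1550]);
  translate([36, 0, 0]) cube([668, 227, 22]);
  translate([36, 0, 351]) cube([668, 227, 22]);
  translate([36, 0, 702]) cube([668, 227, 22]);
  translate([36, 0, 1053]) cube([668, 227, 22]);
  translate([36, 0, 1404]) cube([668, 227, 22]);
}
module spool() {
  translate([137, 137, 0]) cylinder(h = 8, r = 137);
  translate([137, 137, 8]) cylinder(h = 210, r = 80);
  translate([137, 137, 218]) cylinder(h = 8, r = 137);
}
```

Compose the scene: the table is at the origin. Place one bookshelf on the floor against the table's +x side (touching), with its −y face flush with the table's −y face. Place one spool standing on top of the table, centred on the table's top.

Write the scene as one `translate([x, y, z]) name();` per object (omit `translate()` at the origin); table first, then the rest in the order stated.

table();
translate([1336, 0, 0]) bookshelf();
translate([531, 333, 735]) spool();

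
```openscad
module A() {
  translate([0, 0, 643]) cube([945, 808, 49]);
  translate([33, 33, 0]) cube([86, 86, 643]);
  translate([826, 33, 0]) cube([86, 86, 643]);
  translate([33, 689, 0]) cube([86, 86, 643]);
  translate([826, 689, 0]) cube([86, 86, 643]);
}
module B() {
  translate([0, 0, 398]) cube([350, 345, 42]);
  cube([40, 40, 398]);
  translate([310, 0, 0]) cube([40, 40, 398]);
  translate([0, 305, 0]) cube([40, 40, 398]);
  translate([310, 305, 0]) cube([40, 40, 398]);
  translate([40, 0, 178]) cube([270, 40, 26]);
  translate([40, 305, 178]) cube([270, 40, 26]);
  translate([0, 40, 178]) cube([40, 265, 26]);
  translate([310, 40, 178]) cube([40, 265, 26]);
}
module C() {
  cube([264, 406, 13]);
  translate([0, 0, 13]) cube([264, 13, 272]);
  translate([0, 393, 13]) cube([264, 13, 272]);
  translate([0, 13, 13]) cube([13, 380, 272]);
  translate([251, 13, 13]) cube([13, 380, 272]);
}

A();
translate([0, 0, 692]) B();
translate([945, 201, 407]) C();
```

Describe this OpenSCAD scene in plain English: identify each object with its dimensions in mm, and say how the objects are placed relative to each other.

A is a table: top 945 mm (x) × 808 mm (y), 49 mm thick, upper face at z = 692 mm, on four 86×86 mm square legs, each inset 33 mm from the nearest pair of top edges, running from z = 0 to the bottom of the top.

B is a four-legged stool. The seat is 350×345 mm, 42 mm thick, top at z = 440 mm. It stands on four square legs, each 40×40 mm in cross-section, from z = 0 to the seat underside, each flush with a corner of the seat. Four stretchers, 40 mm wide and 26 mm tall, connect adjacent legs with their undersides at z = 178 mm, each running between the inner faces of the legs it joins and aligned with the legs' outer faces on the other axis.

C is an open storage box with external size 264×406×285 mm and wall thickness 13 mm (the base is also 13 mm thick). The base covers the whole footprint; the four walls stand on the base, with the y-facing walls full-width and the x-facing walls fitting between their inner faces.

The stool is on top of the table. The open box is beside the table with their tops flush at z = 692.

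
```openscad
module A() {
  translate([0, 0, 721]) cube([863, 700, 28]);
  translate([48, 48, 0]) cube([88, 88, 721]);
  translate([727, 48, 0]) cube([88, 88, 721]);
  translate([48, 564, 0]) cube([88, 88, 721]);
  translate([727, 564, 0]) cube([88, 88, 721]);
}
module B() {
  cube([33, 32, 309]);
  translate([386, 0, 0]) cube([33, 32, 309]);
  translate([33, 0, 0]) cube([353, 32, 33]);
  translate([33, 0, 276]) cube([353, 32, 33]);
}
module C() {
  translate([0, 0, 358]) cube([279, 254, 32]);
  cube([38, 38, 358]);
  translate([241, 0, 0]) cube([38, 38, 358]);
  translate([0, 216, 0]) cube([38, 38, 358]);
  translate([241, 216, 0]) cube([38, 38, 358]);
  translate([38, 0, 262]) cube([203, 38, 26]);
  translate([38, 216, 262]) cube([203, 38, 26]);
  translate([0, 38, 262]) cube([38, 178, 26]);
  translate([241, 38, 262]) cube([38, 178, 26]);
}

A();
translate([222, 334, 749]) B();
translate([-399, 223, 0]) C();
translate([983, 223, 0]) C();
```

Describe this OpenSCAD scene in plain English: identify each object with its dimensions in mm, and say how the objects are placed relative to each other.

A is a table with a 863×700 mm rectangular top, 28 mm thick, top surface at z = 749 mm, supported by four 88×88 mm square legs, each inset 48 mm from the nearest pair of top edges, running from the floor.

B is a picture frame with a 353×243 mm rectangular opening (x by z) and a uniform 33 mm border on every side. Frame depth is 32 mm along y. It is built from two vertical stiles running the full outside height and two horizontal rails spanning the gap between the stiles.

C is a four-legged stool. The seat is 279×254 mm, 32 mm thick, top at z = 390 mm. It stands on four square legs, each 38×38 mm in cross-section, from z = 0 to the seat underside, each flush with a corner of the seat. Four stretchers, 38 mm wide and 26 mm tall, connect adjacent legs with their undersides at z = 262 mm, each running between the inner faces of the legs it joins and aligned with the legs' outer faces on the other axis.

The picture frame is on top of the table, centred. Two stools sit around the table at the −x, +x sides.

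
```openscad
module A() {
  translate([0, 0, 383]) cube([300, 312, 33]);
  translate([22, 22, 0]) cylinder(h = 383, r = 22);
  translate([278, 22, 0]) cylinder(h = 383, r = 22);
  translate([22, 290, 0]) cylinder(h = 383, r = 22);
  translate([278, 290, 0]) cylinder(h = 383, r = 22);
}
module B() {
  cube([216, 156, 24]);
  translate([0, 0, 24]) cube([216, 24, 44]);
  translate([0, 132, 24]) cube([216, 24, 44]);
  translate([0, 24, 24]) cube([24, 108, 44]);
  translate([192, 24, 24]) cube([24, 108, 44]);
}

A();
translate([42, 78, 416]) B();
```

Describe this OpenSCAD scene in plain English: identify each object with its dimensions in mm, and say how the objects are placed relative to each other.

A is a four-legged stool. The seat is 300×312 mm, 33 mm thick, top at z = 416 mm. It stands on four round legs, each 44 mm in diameter, from z = 0 to the seat underside, each leg's axis is inset half a diameter from the nearest pair of seat edges (so the leg's bounding box is flush with the corner).

B is an open-topped rectangular box: outside dimensions 216×156×68 mm, with a uniform wall and base thickness of 24 mm. The base is a full 216×156 slab on the floor; four walls sit on top of the base. The front and back walls (the −y and +y sides) span the full width; the two side walls fit between them.

The open box is on top of the stool, centred.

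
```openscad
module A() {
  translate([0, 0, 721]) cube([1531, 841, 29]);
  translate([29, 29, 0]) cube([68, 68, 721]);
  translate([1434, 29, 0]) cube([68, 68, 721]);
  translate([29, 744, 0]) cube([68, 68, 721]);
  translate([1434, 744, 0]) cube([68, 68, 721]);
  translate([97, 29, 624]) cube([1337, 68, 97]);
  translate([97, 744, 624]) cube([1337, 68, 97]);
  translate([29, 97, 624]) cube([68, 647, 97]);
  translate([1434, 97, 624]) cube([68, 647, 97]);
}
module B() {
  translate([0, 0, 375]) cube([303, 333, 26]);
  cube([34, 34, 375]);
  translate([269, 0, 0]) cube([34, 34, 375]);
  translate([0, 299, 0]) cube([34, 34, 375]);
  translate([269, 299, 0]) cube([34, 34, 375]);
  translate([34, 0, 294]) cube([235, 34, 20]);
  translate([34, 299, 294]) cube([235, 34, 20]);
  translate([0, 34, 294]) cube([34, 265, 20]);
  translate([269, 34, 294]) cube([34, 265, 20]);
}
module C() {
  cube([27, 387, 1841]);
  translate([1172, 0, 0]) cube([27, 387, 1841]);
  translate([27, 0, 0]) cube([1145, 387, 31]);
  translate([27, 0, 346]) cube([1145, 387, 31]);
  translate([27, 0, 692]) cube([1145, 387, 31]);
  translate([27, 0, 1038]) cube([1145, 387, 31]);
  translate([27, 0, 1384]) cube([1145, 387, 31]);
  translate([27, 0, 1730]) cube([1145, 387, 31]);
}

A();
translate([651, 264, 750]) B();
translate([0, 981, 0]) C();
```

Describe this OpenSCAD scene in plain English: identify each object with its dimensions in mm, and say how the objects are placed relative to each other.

A is a rectangular dining table. The top is 1531×841×29 mm with its upper surface at z = 750 mm. It stands on four 68×68 mm square legs, each inset 29 mm from the nearest pair of top edges, running from the floor to the underside of the top. Four apron rails, 68 mm thick and 97 mm tall, run between adjacent legs with their top edges flush with the underside of the top and their outer faces flush with the legs' outer faces.

B is a four-legged stool. The seat is 303×333 mm, 26 mm thick, top at z = 401 mm. It stands on four square legs, each 34×34 mm in cross-section, from z = 0 to the seat underside, each flush with a corner of the seat. Four stretchers, 34 mm wide and 20 mm tall, connect adjacent legs with their undersides at z = 294 mm, each running between the inner faces of the legs it joins and aligned with the legs' outer faces on the other axis.

C is a bookshelf 1199 mm wide overall, 387 mm deep and 1841 mm tall. The two sides are 27 mm thick vertical panels. 6 horizontal shelves of 31 mm thickness span between the inner faces of the sides; the lowest shelf sits on the floor and shelves are stacked with a clear vertical gap of 315 mm between each pair.

The stool is on top of the table. The bookshelf is on the floor beside the table on its +y side.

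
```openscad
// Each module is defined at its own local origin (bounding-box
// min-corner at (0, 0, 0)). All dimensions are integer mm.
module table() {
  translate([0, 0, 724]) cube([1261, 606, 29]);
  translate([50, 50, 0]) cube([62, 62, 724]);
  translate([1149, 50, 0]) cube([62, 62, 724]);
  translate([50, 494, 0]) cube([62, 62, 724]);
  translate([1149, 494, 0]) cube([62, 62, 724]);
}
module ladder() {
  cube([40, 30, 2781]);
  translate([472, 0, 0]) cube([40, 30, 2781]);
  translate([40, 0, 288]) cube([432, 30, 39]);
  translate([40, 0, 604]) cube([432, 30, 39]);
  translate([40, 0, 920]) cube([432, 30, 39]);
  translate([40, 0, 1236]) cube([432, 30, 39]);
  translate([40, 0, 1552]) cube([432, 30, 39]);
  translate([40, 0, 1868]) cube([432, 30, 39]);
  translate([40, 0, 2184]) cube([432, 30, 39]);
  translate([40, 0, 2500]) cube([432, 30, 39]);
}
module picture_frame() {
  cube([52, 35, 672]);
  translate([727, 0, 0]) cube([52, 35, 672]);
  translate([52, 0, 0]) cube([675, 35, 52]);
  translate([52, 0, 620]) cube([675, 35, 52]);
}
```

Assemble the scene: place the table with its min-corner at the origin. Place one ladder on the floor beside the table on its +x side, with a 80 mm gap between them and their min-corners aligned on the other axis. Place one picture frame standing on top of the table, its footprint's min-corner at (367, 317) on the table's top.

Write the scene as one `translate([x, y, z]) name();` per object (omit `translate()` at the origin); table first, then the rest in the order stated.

table();
translate([1341, 0, 0]) ladder();
translate([367, 317, 753]) picture_frame();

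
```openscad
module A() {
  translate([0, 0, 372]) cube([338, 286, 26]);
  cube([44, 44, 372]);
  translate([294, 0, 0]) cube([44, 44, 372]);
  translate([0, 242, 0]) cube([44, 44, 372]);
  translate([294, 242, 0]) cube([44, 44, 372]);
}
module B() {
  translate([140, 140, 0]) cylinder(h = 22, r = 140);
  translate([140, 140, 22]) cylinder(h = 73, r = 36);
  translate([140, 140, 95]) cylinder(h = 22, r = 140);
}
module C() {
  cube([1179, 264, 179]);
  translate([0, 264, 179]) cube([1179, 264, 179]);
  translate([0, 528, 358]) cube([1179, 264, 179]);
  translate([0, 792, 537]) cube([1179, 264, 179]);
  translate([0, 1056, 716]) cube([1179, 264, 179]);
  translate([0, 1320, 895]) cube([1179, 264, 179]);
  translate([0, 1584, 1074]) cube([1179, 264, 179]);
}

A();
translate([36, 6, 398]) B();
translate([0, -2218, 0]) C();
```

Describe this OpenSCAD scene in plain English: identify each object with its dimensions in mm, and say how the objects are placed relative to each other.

A is a four-legged stool. The seat is 338×286 mm, 26 mm thick, top at z = 398 mm. It stands on four square legs, each 44×44 mm in cross-section, from z = 0 to the seat underside, each flush with a corner of the seat.

B is a spool: two coaxial disc flanges of radius 140 mm and thickness 22 mm, joined by a core cylinder of radius 36 mm and height 73 mm. The lower flange rests on z = 0 and the three cylinders share a vertical axis.

C is a run of 7 identical solid stair steps. Each tread is 1179×264 mm and each step block is 179 mm high. Step 1 rests on the floor; step k is offset from step 1 by (k−1)×264 mm in y and (k−1)×179 mm in z.

The spool is on top of the stool. The staircase is on the floor beside the stool on its −y side.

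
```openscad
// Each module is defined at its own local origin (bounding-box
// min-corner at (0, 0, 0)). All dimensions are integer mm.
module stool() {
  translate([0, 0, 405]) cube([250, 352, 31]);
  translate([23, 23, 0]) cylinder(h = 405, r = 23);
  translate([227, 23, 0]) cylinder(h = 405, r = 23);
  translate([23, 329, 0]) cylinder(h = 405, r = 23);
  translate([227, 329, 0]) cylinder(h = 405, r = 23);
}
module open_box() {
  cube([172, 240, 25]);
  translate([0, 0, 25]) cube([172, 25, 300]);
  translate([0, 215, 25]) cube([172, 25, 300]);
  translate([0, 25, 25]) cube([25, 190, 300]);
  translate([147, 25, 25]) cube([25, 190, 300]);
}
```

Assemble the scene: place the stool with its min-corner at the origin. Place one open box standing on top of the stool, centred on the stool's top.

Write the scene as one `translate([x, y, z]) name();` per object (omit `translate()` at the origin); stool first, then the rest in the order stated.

stool();
translate([39, 56, 436]) open_box();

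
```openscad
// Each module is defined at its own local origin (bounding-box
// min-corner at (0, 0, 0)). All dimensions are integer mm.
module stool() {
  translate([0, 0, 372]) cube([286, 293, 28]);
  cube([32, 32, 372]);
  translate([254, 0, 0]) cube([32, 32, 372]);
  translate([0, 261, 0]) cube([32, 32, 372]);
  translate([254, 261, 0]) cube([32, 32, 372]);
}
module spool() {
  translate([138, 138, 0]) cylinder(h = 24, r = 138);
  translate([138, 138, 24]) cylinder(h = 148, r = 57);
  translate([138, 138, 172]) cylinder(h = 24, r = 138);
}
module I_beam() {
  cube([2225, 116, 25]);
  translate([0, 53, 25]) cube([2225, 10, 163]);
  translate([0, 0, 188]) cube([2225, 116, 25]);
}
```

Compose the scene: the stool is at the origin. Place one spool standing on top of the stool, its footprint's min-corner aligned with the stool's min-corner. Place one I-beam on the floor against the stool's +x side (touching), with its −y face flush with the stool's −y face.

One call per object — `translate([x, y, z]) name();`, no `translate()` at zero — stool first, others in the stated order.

stool();
translate([0, 0, 400]) spool();
translate([286, 0, 0]) I_beam();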